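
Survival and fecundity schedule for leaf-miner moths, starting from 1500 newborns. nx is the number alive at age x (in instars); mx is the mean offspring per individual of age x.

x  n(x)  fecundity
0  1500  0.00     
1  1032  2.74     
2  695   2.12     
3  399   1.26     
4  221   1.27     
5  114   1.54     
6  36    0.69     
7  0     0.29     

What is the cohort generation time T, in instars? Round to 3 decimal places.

1.785

lx = nx/n0 = nx/1500: 1, 0.688, 0.46333…, 0.266, 0.14733…, 0.076, 0.024, 0
lx·mx: 0, 1.88512, 0.982267…, 0.33516, 0.187113…, 0.11704, 0.01656, 0 → R0 = 3.52326…
x·lx·mx: 0, 1.88512, 1.964533…, 1.00548, 0.748453…, 0.5852, 0.09936, 0 → Σ = 6.288147…
T = 6.288147… / 3.52326… = 1.784752… → 1.785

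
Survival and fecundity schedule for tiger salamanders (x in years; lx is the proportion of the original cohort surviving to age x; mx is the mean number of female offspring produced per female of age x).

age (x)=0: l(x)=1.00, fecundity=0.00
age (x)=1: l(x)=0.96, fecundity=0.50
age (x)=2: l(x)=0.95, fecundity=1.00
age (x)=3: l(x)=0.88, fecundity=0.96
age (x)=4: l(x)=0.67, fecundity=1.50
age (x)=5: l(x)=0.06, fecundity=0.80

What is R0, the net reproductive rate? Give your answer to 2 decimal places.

3.33

lx·mx by age: 0, 0.48, 0.95, 0.8448, 1.005, 0.048
R0 = Σ lx·mx = 3.3278 → 3.33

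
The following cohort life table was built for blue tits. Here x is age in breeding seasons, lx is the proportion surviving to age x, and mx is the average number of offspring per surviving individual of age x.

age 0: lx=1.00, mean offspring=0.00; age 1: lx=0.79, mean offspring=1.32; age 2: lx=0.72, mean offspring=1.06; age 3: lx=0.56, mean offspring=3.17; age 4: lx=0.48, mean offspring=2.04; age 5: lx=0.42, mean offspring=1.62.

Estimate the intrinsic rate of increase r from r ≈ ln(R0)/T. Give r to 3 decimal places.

R0 = Σ lx·mx = 0 + 1.0428 + 0.7632 + 1.7752 + 0.9792 + 0.6804 = 5.2408
Σ x·lx·mx = 15.2136; T = 15.2136/5.2408 = 2.90292…
r ≈ ln(R0)/T = ln(5.2408)/2.90292… = 0.57062… → 0.571

0.571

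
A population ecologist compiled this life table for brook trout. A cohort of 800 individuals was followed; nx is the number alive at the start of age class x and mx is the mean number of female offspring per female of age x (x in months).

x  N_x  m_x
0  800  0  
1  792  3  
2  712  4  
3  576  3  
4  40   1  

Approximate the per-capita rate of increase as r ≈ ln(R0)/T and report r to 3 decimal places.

1.130

lx = nx/n0 = nx/800: 1, 0.99, 0.89, 0.72, 0.05
R0 = Σ lx·mx = 0 + 2.97 + 3.56 + 2.16 + 0.05 = 8.74
Σ x·lx·mx = 16.77; T = 16.77/8.74 = 1.91876…
r ≈ ln(R0)/T = ln(8.74)/1.91876… = 1.12985… → 1.130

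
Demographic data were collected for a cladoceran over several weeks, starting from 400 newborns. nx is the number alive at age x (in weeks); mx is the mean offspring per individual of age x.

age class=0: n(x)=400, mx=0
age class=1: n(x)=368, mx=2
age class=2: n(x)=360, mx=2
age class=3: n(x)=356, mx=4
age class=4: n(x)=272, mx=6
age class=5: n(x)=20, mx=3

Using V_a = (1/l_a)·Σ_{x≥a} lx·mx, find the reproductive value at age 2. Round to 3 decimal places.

10.656

lx = nx/n0 = nx/400: 1, 0.92, 0.9, 0.89, 0.68, 0.05
lx·mx for x ≥ 2: 1.8, 3.56, 4.08, 0.15 → sum = 9.59
V_2 = 9.59 / l_2 = 9.59 / 0.9 = 10.655556… → 10.656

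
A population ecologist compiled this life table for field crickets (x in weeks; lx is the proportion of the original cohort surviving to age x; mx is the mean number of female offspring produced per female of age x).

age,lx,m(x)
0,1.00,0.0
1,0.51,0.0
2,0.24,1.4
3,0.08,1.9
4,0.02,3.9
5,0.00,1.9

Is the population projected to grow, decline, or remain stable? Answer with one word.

R0 = Σ lx·mx = 0 + 0 + 0.336 + 0.152 + 0.078 + 0 = 0.566
R0 < 1, so the population is declining.

declining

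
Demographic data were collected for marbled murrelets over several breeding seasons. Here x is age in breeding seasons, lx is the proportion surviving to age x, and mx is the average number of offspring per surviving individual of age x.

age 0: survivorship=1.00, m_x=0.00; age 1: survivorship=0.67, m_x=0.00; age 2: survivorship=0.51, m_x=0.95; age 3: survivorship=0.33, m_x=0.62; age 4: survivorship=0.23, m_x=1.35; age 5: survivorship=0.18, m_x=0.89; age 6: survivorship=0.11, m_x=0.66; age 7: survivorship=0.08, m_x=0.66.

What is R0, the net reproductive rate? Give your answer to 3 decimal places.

lx·mx by age: 0, 0, 0.4845, 0.2046, 0.3105, 0.1602, 0.0726, 0.0528
R0 = Σ lx·mx = 1.2852 → 1.285

1.285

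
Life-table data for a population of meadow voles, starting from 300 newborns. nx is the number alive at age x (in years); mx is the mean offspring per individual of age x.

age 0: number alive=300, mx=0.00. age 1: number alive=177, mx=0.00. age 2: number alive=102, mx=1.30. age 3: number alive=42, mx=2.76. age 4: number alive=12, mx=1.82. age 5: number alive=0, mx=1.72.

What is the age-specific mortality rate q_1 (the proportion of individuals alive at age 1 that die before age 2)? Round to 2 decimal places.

lx = nx/n0 = nx/300: 1, 0.59, 0.34, 0.14, 0.04, 0
q_1 = (l_1 − l_2) / l_1 = (0.59 − 0.34) / 0.59
     = 0.25 / 0.59 = 0.423729… → 0.42

0.42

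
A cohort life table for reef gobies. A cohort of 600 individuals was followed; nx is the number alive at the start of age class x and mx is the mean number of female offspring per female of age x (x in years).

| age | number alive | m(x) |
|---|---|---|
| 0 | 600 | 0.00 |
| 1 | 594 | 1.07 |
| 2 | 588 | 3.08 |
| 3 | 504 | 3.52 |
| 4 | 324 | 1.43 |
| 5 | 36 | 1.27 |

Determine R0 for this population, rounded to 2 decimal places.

lx = nx/n0 = nx/600: 1, 0.99, 0.98, 0.84, 0.54, 0.06
lx·mx by age: 0, 1.0593, 3.0184, 2.9568, 0.7722, 0.0762
R0 = Σ lx·mx = 7.8829 → 7.88

7.88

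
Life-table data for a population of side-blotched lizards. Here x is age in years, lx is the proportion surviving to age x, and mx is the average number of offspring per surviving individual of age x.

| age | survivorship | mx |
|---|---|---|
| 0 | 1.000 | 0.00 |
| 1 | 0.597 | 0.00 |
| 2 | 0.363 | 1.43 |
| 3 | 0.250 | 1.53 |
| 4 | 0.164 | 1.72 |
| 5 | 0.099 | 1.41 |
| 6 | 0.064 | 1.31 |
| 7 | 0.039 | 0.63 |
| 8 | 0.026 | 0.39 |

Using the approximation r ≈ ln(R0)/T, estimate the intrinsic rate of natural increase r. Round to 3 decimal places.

0.111

R0 = Σ lx·mx = 0 + 0 + 0.51909 + 0.3825 + 0.28208 + 0.13959 + 0.08384 + 0.02457 + 0.01014 = 1.44181
Σ x·lx·mx = 4.7681; T = 4.7681/1.44181 = 3.30702…
r ≈ ln(R0)/T = ln(1.44181)/3.30702… = 0.11064… → 0.111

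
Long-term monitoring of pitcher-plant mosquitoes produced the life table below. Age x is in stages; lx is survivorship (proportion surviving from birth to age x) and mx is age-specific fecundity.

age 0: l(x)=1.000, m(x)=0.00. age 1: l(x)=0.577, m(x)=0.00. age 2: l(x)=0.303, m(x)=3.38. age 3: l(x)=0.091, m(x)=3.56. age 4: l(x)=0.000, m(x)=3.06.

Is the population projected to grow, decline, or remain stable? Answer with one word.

growing

R0 = Σ lx·mx = 0 + 0 + 1.02414 + 0.32396 + 0 = 1.3481
R0 > 1, so the population is growing.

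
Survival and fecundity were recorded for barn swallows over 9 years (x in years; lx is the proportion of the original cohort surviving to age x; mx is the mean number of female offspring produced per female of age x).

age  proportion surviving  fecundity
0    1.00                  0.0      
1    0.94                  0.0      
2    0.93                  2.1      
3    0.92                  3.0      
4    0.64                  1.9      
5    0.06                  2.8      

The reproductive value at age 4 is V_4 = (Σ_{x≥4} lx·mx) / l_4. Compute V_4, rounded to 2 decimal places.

lx·mx for x ≥ 4: 1.216, 0.168 → sum = 1.384
V_4 = 1.384 / l_4 = 1.384 / 0.64 = 2.1625 → 2.16

2.16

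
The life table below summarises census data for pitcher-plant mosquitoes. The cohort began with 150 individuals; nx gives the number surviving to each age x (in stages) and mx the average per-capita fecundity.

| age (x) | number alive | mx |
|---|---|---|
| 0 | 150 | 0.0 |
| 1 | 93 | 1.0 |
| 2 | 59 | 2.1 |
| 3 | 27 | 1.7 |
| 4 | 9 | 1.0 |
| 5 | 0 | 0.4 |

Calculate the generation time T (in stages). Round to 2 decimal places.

1.89

lx = nx/n0 = nx/150: 1, 0.62, 0.39333…, 0.18, 0.06, 0
lx·mx: 0, 0.62, 0.826…, 0.306, 0.06, 0 → R0 = 1.812…
x·lx·mx: 0, 0.62, 1.652…, 0.918, 0.24, 0 → Σ = 3.43…
T = 3.43… / 1.812… = 1.892936… → 1.89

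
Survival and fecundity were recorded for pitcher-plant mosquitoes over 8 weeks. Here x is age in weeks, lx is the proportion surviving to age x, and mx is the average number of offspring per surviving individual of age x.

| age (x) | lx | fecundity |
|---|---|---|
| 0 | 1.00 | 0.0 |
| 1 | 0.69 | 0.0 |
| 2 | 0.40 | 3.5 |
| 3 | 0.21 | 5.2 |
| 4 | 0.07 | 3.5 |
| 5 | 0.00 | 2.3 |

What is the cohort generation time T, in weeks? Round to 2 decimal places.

lx·mx: 0, 0, 1.4, 1.092, 0.245, 0 → R0 = 2.737
x·lx·mx: 0, 0, 2.8, 3.276, 0.98, 0 → Σ = 7.056
T = 7.056 / 2.737 = 2.578005… → 2.58

2.58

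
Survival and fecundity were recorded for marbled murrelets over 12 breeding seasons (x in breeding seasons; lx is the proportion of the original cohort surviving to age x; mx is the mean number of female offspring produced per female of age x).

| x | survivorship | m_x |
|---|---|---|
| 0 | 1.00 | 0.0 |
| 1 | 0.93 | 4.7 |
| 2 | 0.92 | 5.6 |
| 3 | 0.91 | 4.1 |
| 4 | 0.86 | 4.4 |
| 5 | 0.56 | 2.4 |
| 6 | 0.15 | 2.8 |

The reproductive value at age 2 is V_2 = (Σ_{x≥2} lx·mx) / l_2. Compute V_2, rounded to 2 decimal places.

15.69

lx·mx for x ≥ 2: 5.152, 3.731, 3.784, 1.344, 0.42 → sum = 14.431
V_2 = 14.431 / l_2 = 14.431 / 0.92 = 15.68587… → 15.69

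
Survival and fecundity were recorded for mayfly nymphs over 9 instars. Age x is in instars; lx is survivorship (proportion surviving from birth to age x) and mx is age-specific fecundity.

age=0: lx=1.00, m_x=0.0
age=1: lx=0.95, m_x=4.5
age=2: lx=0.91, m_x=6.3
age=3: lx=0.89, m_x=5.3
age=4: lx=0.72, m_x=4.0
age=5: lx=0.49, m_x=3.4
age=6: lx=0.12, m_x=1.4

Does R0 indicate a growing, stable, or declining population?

R0 = Σ lx·mx = 0 + 4.275 + 5.733 + 4.717 + 2.88 + 1.666 + 0.168 = 19.439
R0 > 1, so the population is growing.

growing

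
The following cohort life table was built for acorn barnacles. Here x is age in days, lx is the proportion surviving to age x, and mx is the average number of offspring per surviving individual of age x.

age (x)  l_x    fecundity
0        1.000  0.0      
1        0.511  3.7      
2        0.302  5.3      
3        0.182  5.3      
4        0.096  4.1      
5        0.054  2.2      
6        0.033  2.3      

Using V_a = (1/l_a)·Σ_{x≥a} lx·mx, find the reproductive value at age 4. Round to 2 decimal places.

6.13

lx·mx for x ≥ 4: 0.3936, 0.1188, 0.0759 → sum = 0.5883
V_4 = 0.5883 / l_4 = 0.5883 / 0.096 = 6.128125 → 6.13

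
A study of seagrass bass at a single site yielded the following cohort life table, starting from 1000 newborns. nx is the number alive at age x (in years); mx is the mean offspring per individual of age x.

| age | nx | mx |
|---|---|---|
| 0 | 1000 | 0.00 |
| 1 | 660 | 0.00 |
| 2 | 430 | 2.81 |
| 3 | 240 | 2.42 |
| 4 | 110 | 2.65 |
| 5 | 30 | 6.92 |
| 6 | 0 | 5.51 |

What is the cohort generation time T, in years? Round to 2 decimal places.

lx = nx/n0 = nx/1000: 1, 0.66, 0.43, 0.24, 0.11, 0.03, 0
lx·mx: 0, 0, 1.2083, 0.5808, 0.2915, 0.2076, 0 → R0 = 2.2882
x·lx·mx: 0, 0, 2.4166, 1.7424, 1.166, 1.038, 0 → Σ = 6.363
T = 6.363 / 2.2882 = 2.780788… → 2.78

2.78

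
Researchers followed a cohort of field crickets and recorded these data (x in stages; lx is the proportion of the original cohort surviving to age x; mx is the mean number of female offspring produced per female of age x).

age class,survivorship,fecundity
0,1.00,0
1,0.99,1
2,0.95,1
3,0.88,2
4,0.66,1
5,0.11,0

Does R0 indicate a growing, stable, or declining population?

R0 = Σ lx·mx = 0 + 0.99 + 0.95 + 1.76 + 0.66 + 0 = 4.36
R0 > 1, so the population is growing.

growing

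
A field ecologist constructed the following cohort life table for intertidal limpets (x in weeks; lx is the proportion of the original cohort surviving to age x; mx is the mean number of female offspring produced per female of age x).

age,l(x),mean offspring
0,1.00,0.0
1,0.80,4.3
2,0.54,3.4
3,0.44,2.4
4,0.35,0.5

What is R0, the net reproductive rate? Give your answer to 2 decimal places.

6.51

lx·mx by age: 0, 3.44, 1.836, 1.056, 0.175
R0 = Σ lx·mx = 6.507 → 6.51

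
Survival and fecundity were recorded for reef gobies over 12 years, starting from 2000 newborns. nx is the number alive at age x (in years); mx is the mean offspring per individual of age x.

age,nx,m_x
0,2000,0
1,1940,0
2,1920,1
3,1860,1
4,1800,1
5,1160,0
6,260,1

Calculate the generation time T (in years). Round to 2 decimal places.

lx = nx/n0 = nx/2000: 1, 0.97, 0.96, 0.93, 0.9, 0.58, 0.13
lx·mx: 0, 0, 0.96, 0.93, 0.9, 0, 0.13 → R0 = 2.92
x·lx·mx: 0, 0, 1.92, 2.79, 3.6, 0, 0.78 → Σ = 9.09
T = 9.09 / 2.92 = 3.113014… → 3.11

3.11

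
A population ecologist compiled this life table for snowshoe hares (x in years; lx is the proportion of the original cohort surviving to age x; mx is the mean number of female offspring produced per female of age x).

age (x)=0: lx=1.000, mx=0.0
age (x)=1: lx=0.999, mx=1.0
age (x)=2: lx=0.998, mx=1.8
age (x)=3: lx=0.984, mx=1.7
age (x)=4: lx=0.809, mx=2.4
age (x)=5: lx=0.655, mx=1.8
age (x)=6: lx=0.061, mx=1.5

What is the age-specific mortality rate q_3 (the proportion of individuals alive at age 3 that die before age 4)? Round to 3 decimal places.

0.178

q_3 = (l_3 − l_4) / l_3 = (0.984 − 0.809) / 0.984
     = 0.175 / 0.984 = 0.177846… → 0.178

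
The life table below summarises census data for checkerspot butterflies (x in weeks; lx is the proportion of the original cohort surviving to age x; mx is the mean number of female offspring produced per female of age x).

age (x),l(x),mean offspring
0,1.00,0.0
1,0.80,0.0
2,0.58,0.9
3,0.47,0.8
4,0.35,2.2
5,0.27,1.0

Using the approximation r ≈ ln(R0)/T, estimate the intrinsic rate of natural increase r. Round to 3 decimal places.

0.194

R0 = Σ lx·mx = 0 + 0 + 0.522 + 0.376 + 0.77 + 0.27 = 1.938
Σ x·lx·mx = 6.602; T = 6.602/1.938 = 3.4066…
r ≈ ln(R0)/T = ln(1.938)/3.4066… = 0.19423… → 0.194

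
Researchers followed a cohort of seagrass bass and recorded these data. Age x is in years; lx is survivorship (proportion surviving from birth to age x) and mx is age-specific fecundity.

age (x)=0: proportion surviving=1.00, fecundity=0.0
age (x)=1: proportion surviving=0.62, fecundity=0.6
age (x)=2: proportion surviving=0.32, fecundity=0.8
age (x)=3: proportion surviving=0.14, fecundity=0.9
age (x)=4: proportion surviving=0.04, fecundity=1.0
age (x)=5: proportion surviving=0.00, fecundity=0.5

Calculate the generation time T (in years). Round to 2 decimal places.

1.79

lx·mx: 0, 0.372, 0.256, 0.126, 0.04, 0 → R0 = 0.794
x·lx·mx: 0, 0.372, 0.512, 0.378, 0.16, 0 → Σ = 1.422
T = 1.422 / 0.794 = 1.790932… → 1.79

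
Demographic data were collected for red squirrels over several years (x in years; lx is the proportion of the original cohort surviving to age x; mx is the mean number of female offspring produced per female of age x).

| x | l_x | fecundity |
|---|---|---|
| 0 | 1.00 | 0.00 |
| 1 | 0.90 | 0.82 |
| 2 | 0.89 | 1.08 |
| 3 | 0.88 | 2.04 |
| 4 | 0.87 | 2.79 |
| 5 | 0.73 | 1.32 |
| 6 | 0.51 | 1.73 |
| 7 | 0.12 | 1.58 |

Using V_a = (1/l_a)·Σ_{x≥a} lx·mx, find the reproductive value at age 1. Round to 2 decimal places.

lx·mx for x ≥ 1: 0.738, 0.9612, 1.7952, 2.4273, 0.9636, 0.8823, 0.1896 → sum = 7.9572
V_1 = 7.9572 / l_1 = 7.9572 / 0.9 = 8.841333… → 8.84

8.84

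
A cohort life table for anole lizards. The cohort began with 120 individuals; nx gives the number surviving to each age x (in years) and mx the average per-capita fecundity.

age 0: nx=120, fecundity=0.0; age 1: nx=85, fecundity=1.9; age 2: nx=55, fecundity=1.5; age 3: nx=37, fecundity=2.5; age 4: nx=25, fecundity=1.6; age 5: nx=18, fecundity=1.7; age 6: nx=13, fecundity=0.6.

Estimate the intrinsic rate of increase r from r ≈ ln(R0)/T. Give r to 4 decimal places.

0.5340

lx = nx/n0 = nx/120: 1, 0.70833…, 0.45833…, 0.30833…, 0.20833…, 0.15, 0.10833…
R0 = Σ lx·mx = 0 + 1.34583… + 0.6875… + 0.77083… + 0.33333… + 0.255 + 0.065… = 3.4575…
Σ x·lx·mx = 8.031667…; T = 8.031667…/3.4575… = 2.32297…
r ≈ ln(R0)/T = ln(3.4575…)/2.32297… = 0.534034… → 0.5340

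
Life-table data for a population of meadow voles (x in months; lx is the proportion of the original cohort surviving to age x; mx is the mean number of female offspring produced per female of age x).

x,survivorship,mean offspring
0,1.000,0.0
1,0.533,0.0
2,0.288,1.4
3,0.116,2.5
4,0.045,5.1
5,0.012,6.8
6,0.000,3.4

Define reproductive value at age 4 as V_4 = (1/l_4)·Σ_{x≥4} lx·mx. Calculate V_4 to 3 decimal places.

6.913

lx·mx for x ≥ 4: 0.2295, 0.0816, 0 → sum = 0.3111
V_4 = 0.3111 / l_4 = 0.3111 / 0.045 = 6.913333… → 6.913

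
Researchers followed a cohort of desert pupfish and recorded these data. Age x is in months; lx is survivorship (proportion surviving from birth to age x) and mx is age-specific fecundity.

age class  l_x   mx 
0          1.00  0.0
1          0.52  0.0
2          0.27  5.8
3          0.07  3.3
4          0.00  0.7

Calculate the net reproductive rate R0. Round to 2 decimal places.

1.80

lx·mx by age: 0, 0, 1.566, 0.231, 0
R0 = Σ lx·mx = 1.797 → 1.80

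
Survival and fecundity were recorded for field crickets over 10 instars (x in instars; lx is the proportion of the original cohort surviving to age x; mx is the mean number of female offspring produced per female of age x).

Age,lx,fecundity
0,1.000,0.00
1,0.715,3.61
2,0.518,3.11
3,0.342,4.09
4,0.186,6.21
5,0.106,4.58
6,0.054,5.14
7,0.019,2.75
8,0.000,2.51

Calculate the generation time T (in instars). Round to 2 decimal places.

2.52

lx·mx: 0, 2.58115, 1.61098, 1.39878, 1.15506, 0.48548, 0.27756, 0.05225, 0 → R0 = 7.56126
x·lx·mx: 0, 2.58115, 3.22196, 4.19634, 4.62024, 2.4274, 1.66536, 0.36575, 0 → Σ = 19.0782
T = 19.0782 / 7.56126 = 2.523151… → 2.52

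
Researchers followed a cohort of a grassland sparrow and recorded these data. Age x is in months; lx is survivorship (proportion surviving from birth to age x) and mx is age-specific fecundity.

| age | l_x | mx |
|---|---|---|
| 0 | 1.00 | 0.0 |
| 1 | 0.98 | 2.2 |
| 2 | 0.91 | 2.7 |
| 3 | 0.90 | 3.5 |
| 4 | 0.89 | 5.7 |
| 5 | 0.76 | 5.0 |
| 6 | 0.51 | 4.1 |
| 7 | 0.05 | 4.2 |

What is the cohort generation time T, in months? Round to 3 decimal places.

lx·mx: 0, 2.156, 2.457, 3.15, 5.073, 3.8, 2.091, 0.21 → R0 = 18.937
x·lx·mx: 0, 2.156, 4.914, 9.45, 20.292, 19, 12.546, 1.47 → Σ = 69.828
T = 69.828 / 18.937 = 3.687384… → 3.687

3.687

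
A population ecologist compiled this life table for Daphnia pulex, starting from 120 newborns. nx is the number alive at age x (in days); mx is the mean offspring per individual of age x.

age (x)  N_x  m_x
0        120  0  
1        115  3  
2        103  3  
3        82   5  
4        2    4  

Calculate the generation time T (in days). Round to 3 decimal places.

lx = nx/n0 = nx/120: 1, 0.95833…, 0.85833…, 0.68333…, 0.01667…
lx·mx: 0, 2.875…, 2.575…, 3.416667…, 0.066667… → R0 = 8.933333…
x·lx·mx: 0, 2.875…, 5.15…, 10.25…, 0.266667… → Σ = 18.541667…
T = 18.541667… / 8.933333… = 2.07556… → 2.076

2.076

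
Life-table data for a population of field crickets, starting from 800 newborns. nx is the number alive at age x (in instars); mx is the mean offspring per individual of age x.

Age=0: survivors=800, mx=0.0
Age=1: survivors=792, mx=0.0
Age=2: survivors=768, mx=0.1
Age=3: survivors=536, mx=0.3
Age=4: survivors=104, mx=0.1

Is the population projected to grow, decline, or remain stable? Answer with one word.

declining

lx = nx/n0 = nx/800: 1, 0.99, 0.96, 0.67, 0.13
R0 = Σ lx·mx = 0 + 0 + 0.096 + 0.201 + 0.013 = 0.31
R0 < 1, so the population is declining.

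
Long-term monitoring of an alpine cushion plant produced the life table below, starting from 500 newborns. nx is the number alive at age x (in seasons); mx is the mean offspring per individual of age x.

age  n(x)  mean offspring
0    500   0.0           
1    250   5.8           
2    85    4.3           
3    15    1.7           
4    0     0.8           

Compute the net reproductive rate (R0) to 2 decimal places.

lx = nx/n0 = nx/500: 1, 0.5, 0.17, 0.03, 0
lx·mx by age: 0, 2.9, 0.731, 0.051, 0
R0 = Σ lx·mx = 3.682 → 3.68

3.68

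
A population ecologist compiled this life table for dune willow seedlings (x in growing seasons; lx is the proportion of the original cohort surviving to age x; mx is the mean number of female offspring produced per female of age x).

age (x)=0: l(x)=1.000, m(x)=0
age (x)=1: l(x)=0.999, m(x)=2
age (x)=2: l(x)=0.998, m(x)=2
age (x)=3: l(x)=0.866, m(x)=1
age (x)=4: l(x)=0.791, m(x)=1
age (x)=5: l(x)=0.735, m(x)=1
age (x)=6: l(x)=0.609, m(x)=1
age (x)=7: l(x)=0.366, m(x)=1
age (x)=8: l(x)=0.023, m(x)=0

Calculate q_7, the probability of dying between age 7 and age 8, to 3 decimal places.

0.937

q_7 = (l_7 − l_8) / l_7 = (0.366 − 0.023) / 0.366
     = 0.343 / 0.366 = 0.937158… → 0.937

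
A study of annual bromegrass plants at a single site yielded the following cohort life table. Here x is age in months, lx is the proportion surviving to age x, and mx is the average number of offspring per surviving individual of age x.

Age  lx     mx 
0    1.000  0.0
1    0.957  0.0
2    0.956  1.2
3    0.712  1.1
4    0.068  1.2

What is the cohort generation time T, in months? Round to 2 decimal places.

lx·mx: 0, 0, 1.1472, 0.7832, 0.0816 → R0 = 2.012
x·lx·mx: 0, 0, 2.2944, 2.3496, 0.3264 → Σ = 4.9704
T = 4.9704 / 2.012 = 2.470378… → 2.47

2.47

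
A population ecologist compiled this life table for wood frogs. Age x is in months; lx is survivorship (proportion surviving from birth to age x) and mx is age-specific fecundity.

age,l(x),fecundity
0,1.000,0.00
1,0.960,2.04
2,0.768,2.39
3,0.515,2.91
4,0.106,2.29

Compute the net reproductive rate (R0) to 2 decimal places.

lx·mx by age: 0, 1.9584, 1.83552, 1.49865, 0.24274
R0 = Σ lx·mx = 5.53531 → 5.54

5.54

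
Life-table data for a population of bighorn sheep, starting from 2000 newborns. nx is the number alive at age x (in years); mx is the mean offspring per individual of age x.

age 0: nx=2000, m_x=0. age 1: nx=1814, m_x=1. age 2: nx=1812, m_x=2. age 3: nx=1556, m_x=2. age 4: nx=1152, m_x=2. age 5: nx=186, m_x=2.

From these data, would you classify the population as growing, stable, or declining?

growing

lx = nx/n0 = nx/2000: 1, 0.907, 0.906, 0.778, 0.576, 0.093
R0 = Σ lx·mx = 0 + 0.907 + 1.812 + 1.556 + 1.152 + 0.186 = 5.613
R0 > 1, so the population is growing.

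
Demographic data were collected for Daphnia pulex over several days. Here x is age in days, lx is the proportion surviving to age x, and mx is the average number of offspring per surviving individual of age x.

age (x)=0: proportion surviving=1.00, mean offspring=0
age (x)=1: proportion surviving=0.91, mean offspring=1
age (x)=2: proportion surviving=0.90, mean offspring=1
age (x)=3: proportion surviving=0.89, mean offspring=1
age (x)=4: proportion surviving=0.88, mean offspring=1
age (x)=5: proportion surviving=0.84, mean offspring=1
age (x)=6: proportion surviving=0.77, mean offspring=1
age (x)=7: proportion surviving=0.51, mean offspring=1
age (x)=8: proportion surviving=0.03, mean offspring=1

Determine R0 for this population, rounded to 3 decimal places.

5.730

lx·mx by age: 0, 0.91, 0.9, 0.89, 0.88, 0.84, 0.77, 0.51, 0.03
R0 = Σ lx·mx = 5.73 → 5.730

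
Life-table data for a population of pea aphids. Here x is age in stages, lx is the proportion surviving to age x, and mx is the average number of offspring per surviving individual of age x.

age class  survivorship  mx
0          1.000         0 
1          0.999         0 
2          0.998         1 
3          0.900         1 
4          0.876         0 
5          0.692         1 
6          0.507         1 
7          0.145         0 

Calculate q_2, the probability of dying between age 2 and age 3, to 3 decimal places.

q_2 = (l_2 − l_3) / l_2 = (0.998 − 0.9) / 0.998
     = 0.098 / 0.998 = 0.098196… → 0.098

0.098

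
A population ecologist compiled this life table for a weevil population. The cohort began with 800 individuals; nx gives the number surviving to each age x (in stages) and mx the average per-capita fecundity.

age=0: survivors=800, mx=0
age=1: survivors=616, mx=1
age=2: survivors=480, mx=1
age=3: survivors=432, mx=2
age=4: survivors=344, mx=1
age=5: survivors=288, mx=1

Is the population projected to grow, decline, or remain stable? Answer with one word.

lx = nx/n0 = nx/800: 1, 0.77, 0.6, 0.54, 0.43, 0.36
R0 = Σ lx·mx = 0 + 0.77 + 0.6 + 1.08 + 0.43 + 0.36 = 3.24
R0 > 1, so the population is growing.

growing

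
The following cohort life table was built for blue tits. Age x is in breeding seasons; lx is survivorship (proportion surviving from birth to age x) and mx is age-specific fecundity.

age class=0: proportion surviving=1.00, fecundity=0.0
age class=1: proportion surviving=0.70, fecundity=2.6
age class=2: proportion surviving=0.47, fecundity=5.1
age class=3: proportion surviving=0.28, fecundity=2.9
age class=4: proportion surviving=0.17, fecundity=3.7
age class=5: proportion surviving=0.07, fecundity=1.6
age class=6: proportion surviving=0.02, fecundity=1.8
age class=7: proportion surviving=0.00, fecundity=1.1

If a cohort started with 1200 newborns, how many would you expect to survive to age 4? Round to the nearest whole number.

Expected survivors = N0 · l_4 = 1200 × 0.17 = 204 → 204

204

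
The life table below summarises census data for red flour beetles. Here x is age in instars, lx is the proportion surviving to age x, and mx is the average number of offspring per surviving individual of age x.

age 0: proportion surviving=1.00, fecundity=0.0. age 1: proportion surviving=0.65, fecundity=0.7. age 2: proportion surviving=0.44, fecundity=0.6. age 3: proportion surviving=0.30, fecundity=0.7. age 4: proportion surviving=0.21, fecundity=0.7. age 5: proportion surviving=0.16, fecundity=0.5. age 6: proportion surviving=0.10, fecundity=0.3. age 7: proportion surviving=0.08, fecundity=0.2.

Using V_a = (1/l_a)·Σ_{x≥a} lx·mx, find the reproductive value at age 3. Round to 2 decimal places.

lx·mx for x ≥ 3: 0.21, 0.147, 0.08, 0.03, 0.016 → sum = 0.483
V_3 = 0.483 / l_3 = 0.483 / 0.3 = 1.61 → 1.61

1.61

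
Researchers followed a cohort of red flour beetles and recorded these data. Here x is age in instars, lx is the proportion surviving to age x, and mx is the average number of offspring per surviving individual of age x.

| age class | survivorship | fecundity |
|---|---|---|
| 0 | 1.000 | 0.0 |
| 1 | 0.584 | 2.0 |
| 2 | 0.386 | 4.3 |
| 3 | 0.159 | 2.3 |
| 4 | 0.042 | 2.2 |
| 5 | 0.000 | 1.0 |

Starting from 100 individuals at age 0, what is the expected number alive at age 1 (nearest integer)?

58

Expected survivors = N0 · l_1 = 100 × 0.584 = 58.4 → 58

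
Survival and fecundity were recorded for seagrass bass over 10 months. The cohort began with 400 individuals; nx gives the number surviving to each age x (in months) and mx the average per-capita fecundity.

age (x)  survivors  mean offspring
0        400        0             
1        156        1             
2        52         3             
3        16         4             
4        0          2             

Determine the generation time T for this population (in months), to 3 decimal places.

lx = nx/n0 = nx/400: 1, 0.39, 0.13, 0.04, 0
lx·mx: 0, 0.39, 0.39, 0.16, 0 → R0 = 0.94
x·lx·mx: 0, 0.39, 0.78, 0.48, 0 → Σ = 1.65
T = 1.65 / 0.94 = 1.755319… → 1.755

1.755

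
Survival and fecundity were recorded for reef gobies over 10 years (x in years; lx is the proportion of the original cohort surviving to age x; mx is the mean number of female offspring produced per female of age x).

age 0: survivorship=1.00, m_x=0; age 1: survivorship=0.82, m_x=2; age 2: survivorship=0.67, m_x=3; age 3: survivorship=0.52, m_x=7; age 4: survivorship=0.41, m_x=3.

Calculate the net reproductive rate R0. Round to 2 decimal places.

8.52

lx·mx by age: 0, 1.64, 2.01, 3.64, 1.23
R0 = Σ lx·mx = 8.52 → 8.52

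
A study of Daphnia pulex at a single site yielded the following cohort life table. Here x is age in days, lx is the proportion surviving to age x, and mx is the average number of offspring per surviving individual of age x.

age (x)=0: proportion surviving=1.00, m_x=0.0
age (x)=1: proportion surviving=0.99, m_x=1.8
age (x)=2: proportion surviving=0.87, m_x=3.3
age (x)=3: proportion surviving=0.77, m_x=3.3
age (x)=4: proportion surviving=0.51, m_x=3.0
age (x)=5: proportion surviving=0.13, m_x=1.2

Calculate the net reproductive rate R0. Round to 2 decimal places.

8.88

lx·mx by age: 0, 1.782, 2.871, 2.541, 1.53, 0.156
R0 = Σ lx·mx = 8.88 → 8.88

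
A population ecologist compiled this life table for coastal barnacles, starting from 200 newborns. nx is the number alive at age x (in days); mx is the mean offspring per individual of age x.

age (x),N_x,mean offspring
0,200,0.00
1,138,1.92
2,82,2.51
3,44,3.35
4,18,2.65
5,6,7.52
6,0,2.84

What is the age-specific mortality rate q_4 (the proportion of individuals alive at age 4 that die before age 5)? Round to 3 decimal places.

lx = nx/n0 = nx/200: 1, 0.69, 0.41, 0.22, 0.09, 0.03, 0
q_4 = (l_4 − l_5) / l_4 = (0.09 − 0.03) / 0.09
     = 0.06 / 0.09 = 0.666667… → 0.667

0.667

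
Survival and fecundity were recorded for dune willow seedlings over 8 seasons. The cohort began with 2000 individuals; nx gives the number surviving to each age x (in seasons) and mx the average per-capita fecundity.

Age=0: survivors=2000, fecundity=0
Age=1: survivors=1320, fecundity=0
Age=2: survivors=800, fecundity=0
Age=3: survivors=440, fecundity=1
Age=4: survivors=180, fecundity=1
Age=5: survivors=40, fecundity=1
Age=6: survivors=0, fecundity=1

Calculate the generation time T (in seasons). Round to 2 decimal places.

lx = nx/n0 = nx/2000: 1, 0.66, 0.4, 0.22, 0.09, 0.02, 0
lx·mx: 0, 0, 0, 0.22, 0.09, 0.02, 0 → R0 = 0.33
x·lx·mx: 0, 0, 0, 0.66, 0.36, 0.1, 0 → Σ = 1.12
T = 1.12 / 0.33 = 3.393939… → 3.39

3.39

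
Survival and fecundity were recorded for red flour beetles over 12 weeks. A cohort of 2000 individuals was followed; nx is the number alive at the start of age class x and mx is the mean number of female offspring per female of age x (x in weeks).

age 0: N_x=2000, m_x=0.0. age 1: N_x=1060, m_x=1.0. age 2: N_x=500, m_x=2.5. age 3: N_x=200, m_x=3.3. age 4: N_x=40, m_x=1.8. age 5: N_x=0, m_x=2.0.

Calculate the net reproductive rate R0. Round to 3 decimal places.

lx = nx/n0 = nx/2000: 1, 0.53, 0.25, 0.1, 0.02, 0
lx·mx by age: 0, 0.53, 0.625, 0.33, 0.036, 0
R0 = Σ lx·mx = 1.521 → 1.521

1.521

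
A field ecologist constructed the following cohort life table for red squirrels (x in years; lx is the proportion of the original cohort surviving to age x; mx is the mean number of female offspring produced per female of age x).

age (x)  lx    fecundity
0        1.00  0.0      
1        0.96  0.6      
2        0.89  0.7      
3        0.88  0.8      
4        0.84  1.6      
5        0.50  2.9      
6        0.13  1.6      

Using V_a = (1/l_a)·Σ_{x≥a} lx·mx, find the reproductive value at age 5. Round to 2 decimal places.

lx·mx for x ≥ 5: 1.45, 0.208 → sum = 1.658
V_5 = 1.658 / l_5 = 1.658 / 0.5 = 3.316 → 3.32

3.32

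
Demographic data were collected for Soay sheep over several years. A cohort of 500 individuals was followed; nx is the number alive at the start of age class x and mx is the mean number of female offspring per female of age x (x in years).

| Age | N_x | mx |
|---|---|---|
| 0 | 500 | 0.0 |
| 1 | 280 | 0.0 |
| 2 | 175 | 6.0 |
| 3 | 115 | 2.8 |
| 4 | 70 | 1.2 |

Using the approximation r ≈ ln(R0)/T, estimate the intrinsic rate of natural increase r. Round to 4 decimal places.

lx = nx/n0 = nx/500: 1, 0.56, 0.35, 0.23, 0.14
R0 = Σ lx·mx = 0 + 0 + 2.1 + 0.644 + 0.168 = 2.912
Σ x·lx·mx = 6.804; T = 6.804/2.912 = 2.33654…
r ≈ ln(R0)/T = ln(2.912)/2.33654… = 0.457446… → 0.4574

0.4574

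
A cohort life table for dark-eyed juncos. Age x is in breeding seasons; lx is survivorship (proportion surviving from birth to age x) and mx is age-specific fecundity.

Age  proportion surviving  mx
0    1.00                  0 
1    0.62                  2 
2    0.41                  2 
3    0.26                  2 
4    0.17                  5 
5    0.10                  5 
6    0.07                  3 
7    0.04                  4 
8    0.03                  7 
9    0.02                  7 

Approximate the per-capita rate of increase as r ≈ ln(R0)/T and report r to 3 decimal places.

0.456

R0 = Σ lx·mx = 0 + 1.24 + 0.82 + 0.52 + 0.85 + 0.5 + 0.21 + 0.16 + 0.21 + 0.14 = 4.65
Σ x·lx·mx = 15.66; T = 15.66/4.65 = 3.36774…
r ≈ ln(R0)/T = ln(4.65)/3.36774… = 0.45635… → 0.456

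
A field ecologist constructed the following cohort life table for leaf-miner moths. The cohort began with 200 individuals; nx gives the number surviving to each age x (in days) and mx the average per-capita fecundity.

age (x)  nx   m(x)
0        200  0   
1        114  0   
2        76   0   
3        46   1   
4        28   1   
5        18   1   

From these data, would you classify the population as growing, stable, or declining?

lx = nx/n0 = nx/200: 1, 0.57, 0.38, 0.23, 0.14, 0.09
R0 = Σ lx·mx = 0 + 0 + 0 + 0.23 + 0.14 + 0.09 = 0.46
R0 < 1, so the population is declining.

declining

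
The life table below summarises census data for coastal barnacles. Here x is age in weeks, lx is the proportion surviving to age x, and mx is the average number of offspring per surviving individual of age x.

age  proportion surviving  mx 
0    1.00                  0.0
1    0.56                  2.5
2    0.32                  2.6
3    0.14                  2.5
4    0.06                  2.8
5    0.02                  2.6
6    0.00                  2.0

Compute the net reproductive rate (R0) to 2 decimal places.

2.80

lx·mx by age: 0, 1.4, 0.832, 0.35, 0.168, 0.052, 0
R0 = Σ lx·mx = 2.802 → 2.80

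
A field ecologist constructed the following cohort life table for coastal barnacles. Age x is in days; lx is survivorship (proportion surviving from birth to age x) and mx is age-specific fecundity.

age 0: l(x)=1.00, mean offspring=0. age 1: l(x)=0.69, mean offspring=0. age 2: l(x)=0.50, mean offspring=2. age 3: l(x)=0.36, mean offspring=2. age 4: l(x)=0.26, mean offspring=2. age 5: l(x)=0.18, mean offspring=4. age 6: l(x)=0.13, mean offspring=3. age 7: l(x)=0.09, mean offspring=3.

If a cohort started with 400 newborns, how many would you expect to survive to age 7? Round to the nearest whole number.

36

Expected survivors = N0 · l_7 = 400 × 0.09 = 36 → 36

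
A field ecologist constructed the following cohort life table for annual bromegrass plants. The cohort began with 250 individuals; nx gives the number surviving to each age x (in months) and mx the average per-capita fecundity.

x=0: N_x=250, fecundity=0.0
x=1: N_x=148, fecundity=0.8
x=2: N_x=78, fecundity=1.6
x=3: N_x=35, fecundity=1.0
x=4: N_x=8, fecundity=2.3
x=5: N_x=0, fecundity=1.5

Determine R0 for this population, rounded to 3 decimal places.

1.186

lx = nx/n0 = nx/250: 1, 0.592, 0.312, 0.14, 0.032, 0
lx·mx by age: 0, 0.4736, 0.4992, 0.14, 0.0736, 0
R0 = Σ lx·mx = 1.1864 → 1.186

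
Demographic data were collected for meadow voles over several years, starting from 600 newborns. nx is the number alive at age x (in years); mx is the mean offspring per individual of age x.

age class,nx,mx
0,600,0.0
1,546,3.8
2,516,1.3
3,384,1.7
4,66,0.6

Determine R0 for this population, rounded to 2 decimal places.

5.73

lx = nx/n0 = nx/600: 1, 0.91, 0.86, 0.64, 0.11
lx·mx by age: 0, 3.458, 1.118, 1.088, 0.066
R0 = Σ lx·mx = 5.73 → 5.73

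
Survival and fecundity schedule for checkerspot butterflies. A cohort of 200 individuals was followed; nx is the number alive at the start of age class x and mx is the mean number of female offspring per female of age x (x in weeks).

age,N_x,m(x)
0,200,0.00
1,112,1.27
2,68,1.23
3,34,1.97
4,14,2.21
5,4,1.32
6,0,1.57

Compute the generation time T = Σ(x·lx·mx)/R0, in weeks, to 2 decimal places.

lx = nx/n0 = nx/200: 1, 0.56, 0.34, 0.17, 0.07, 0.02, 0
lx·mx: 0, 0.7112, 0.4182, 0.3349, 0.1547, 0.0264, 0 → R0 = 1.6454
x·lx·mx: 0, 0.7112, 0.8364, 1.0047, 0.6188, 0.132, 0 → Σ = 3.3031
T = 3.3031 / 1.6454 = 2.007475… → 2.01

2.01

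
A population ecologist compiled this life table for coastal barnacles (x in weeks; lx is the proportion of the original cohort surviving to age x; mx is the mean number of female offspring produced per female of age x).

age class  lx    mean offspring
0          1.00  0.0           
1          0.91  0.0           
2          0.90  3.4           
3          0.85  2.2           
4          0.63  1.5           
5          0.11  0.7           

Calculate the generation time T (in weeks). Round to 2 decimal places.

2.67

lx·mx: 0, 0, 3.06, 1.87, 0.945, 0.077 → R0 = 5.952
x·lx·mx: 0, 0, 6.12, 5.61, 3.78, 0.385 → Σ = 15.895
T = 15.895 / 5.952 = 2.670531… → 2.67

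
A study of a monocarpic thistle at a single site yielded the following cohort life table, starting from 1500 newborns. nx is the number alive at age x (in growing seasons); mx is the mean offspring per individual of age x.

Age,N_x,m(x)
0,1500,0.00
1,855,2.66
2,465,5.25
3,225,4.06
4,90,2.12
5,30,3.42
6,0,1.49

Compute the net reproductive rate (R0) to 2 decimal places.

lx = nx/n0 = nx/1500: 1, 0.57, 0.31, 0.15, 0.06, 0.02, 0
lx·mx by age: 0, 1.5162, 1.6275, 0.609, 0.1272, 0.0684, 0
R0 = Σ lx·mx = 3.9483 → 3.95

3.95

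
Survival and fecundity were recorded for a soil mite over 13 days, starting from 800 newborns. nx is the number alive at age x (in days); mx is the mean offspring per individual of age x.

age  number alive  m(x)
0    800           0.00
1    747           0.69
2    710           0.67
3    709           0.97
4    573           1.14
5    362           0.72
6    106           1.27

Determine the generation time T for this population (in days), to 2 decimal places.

lx = nx/n0 = nx/800: 1, 0.93375, 0.8875, 0.88625, 0.71625, 0.4525, 0.1325
lx·mx: 0, 0.644288…, 0.594625, 0.859663…, 0.816525…, 0.3258, 0.168275 → R0 = 3.409175…
x·lx·mx: 0, 0.644288…, 1.18925, 2.578988…, 3.2661…, 1.629, 1.00965 → Σ = 10.317275…
T = 10.317275… / 3.409175… = 3.026326… → 3.03

3.03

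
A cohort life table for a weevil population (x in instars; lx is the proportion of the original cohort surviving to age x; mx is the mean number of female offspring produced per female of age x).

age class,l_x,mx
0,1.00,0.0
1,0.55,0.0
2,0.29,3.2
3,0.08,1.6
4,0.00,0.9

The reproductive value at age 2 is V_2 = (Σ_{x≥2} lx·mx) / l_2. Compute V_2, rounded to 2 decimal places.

3.64

lx·mx for x ≥ 2: 0.928, 0.128, 0 → sum = 1.056
V_2 = 1.056 / l_2 = 1.056 / 0.29 = 3.641379… → 3.64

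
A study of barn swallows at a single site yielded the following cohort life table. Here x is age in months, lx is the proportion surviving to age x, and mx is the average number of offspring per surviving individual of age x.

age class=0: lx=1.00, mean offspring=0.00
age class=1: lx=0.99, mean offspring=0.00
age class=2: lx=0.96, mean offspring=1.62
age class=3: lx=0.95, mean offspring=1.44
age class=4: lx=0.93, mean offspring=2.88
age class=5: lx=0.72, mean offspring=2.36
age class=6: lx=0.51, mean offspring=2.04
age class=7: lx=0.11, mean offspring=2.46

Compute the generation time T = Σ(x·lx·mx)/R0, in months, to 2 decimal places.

4.01

lx·mx: 0, 0, 1.5552, 1.368, 2.6784, 1.6992, 1.0404, 0.2706 → R0 = 8.6118
x·lx·mx: 0, 0, 3.1104, 4.104, 10.7136, 8.496, 6.2424, 1.8942 → Σ = 34.5606
T = 34.5606 / 8.6118 = 4.013168… → 4.01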